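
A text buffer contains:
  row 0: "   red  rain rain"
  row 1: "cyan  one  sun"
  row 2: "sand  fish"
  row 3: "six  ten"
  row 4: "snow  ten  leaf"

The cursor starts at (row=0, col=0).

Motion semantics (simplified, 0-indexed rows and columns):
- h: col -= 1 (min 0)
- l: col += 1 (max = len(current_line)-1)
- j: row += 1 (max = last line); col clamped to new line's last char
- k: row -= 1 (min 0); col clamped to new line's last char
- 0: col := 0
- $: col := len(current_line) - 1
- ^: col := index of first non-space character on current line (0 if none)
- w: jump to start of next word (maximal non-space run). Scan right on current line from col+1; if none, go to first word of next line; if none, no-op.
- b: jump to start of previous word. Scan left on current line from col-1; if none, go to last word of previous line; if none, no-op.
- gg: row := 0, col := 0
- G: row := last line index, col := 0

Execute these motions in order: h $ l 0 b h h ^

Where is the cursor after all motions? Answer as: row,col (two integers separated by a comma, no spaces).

After 1 (h): row=0 col=0 char='_'
After 2 ($): row=0 col=16 char='n'
After 3 (l): row=0 col=16 char='n'
After 4 (0): row=0 col=0 char='_'
After 5 (b): row=0 col=0 char='_'
After 6 (h): row=0 col=0 char='_'
After 7 (h): row=0 col=0 char='_'
After 8 (^): row=0 col=3 char='r'

Answer: 0,3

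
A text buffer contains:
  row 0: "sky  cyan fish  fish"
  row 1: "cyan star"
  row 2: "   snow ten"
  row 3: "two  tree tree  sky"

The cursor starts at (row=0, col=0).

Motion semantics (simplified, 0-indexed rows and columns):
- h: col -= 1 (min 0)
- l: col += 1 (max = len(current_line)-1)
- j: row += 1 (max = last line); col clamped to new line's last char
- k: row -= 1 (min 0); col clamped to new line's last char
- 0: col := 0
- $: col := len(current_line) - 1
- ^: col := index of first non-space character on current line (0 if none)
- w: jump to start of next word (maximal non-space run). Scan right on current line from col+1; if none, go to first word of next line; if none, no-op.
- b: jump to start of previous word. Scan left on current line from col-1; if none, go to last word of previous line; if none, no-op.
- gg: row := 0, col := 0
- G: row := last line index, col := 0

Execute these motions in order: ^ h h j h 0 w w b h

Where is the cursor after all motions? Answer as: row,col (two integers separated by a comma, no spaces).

After 1 (^): row=0 col=0 char='s'
After 2 (h): row=0 col=0 char='s'
After 3 (h): row=0 col=0 char='s'
After 4 (j): row=1 col=0 char='c'
After 5 (h): row=1 col=0 char='c'
After 6 (0): row=1 col=0 char='c'
After 7 (w): row=1 col=5 char='s'
After 8 (w): row=2 col=3 char='s'
After 9 (b): row=1 col=5 char='s'
After 10 (h): row=1 col=4 char='_'

Answer: 1,4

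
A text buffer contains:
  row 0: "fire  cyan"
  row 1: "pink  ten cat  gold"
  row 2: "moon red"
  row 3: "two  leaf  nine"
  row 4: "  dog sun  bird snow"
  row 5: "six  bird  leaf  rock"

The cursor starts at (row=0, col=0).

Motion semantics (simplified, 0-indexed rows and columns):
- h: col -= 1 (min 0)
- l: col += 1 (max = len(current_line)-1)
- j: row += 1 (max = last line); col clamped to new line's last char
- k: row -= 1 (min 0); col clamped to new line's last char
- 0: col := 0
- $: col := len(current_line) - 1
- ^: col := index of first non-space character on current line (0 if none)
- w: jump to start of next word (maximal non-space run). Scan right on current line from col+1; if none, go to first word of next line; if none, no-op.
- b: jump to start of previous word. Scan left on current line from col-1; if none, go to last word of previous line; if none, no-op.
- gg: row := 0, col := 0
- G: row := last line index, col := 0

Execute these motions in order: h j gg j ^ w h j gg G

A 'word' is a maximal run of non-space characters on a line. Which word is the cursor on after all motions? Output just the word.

Answer: six

Derivation:
After 1 (h): row=0 col=0 char='f'
After 2 (j): row=1 col=0 char='p'
After 3 (gg): row=0 col=0 char='f'
After 4 (j): row=1 col=0 char='p'
After 5 (^): row=1 col=0 char='p'
After 6 (w): row=1 col=6 char='t'
After 7 (h): row=1 col=5 char='_'
After 8 (j): row=2 col=5 char='r'
After 9 (gg): row=0 col=0 char='f'
After 10 (G): row=5 col=0 char='s'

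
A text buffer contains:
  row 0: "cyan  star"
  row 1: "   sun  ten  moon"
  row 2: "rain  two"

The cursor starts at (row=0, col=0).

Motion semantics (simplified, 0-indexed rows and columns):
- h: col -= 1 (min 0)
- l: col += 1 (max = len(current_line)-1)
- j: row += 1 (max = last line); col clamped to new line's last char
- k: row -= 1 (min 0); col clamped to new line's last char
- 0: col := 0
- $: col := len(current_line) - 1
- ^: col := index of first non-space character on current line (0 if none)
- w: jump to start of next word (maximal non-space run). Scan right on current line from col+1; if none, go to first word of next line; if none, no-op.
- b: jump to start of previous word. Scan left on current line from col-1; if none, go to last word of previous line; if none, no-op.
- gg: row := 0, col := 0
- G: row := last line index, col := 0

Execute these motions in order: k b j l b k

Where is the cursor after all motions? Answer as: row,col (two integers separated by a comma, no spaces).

Answer: 0,6

Derivation:
After 1 (k): row=0 col=0 char='c'
After 2 (b): row=0 col=0 char='c'
After 3 (j): row=1 col=0 char='_'
After 4 (l): row=1 col=1 char='_'
After 5 (b): row=0 col=6 char='s'
After 6 (k): row=0 col=6 char='s'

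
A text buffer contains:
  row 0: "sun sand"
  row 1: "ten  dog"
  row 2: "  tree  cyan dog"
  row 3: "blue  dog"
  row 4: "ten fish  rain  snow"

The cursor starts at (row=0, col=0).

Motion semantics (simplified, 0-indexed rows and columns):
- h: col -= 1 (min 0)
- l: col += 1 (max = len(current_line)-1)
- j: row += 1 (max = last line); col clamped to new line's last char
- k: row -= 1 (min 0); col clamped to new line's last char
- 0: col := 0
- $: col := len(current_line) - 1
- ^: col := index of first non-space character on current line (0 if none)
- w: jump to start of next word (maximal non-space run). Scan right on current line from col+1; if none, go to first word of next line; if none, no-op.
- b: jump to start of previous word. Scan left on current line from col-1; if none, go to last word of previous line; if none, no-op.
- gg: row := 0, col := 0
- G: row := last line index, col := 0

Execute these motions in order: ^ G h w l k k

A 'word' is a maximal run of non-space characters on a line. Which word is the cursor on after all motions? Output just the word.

Answer: tree

Derivation:
After 1 (^): row=0 col=0 char='s'
After 2 (G): row=4 col=0 char='t'
After 3 (h): row=4 col=0 char='t'
After 4 (w): row=4 col=4 char='f'
After 5 (l): row=4 col=5 char='i'
After 6 (k): row=3 col=5 char='_'
After 7 (k): row=2 col=5 char='e'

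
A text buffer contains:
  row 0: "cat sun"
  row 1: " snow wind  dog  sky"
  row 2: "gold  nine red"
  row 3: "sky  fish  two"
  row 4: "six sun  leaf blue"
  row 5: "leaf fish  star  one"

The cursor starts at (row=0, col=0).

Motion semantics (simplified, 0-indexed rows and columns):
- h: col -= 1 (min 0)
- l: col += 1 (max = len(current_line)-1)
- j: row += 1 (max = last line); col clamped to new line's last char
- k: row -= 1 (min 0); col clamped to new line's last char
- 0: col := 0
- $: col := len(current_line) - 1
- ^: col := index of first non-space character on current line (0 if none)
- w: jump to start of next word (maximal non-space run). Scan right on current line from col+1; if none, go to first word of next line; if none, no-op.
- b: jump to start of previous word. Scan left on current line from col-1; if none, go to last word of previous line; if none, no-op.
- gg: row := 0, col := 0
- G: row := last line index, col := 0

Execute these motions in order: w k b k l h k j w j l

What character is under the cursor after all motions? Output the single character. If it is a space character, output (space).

After 1 (w): row=0 col=4 char='s'
After 2 (k): row=0 col=4 char='s'
After 3 (b): row=0 col=0 char='c'
After 4 (k): row=0 col=0 char='c'
After 5 (l): row=0 col=1 char='a'
After 6 (h): row=0 col=0 char='c'
After 7 (k): row=0 col=0 char='c'
After 8 (j): row=1 col=0 char='_'
After 9 (w): row=1 col=1 char='s'
After 10 (j): row=2 col=1 char='o'
After 11 (l): row=2 col=2 char='l'

Answer: l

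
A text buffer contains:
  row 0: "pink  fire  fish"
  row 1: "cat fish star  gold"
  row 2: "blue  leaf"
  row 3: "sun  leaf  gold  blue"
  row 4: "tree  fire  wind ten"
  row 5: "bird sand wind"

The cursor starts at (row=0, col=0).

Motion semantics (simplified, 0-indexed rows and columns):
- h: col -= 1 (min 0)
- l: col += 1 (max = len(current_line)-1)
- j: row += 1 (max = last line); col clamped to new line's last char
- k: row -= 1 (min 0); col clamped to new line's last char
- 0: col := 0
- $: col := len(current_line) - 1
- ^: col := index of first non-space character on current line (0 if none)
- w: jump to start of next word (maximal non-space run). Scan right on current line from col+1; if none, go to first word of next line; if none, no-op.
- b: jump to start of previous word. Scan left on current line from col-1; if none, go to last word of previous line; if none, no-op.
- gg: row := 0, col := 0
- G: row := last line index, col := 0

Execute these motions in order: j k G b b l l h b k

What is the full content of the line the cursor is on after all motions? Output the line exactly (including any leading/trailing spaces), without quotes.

After 1 (j): row=1 col=0 char='c'
After 2 (k): row=0 col=0 char='p'
After 3 (G): row=5 col=0 char='b'
After 4 (b): row=4 col=17 char='t'
After 5 (b): row=4 col=12 char='w'
After 6 (l): row=4 col=13 char='i'
After 7 (l): row=4 col=14 char='n'
After 8 (h): row=4 col=13 char='i'
After 9 (b): row=4 col=12 char='w'
After 10 (k): row=3 col=12 char='o'

Answer: sun  leaf  gold  blue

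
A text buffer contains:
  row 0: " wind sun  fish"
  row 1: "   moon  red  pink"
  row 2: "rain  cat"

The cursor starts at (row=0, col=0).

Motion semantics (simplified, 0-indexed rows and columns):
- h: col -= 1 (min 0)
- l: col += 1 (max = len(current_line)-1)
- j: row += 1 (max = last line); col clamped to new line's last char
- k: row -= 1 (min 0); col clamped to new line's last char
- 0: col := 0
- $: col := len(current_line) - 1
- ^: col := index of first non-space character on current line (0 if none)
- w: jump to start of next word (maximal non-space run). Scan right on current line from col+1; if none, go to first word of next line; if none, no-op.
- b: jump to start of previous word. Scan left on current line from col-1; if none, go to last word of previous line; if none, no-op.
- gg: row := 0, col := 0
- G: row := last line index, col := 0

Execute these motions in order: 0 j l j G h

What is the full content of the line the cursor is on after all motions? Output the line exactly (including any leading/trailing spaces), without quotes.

Answer: rain  cat

Derivation:
After 1 (0): row=0 col=0 char='_'
After 2 (j): row=1 col=0 char='_'
After 3 (l): row=1 col=1 char='_'
After 4 (j): row=2 col=1 char='a'
After 5 (G): row=2 col=0 char='r'
After 6 (h): row=2 col=0 char='r'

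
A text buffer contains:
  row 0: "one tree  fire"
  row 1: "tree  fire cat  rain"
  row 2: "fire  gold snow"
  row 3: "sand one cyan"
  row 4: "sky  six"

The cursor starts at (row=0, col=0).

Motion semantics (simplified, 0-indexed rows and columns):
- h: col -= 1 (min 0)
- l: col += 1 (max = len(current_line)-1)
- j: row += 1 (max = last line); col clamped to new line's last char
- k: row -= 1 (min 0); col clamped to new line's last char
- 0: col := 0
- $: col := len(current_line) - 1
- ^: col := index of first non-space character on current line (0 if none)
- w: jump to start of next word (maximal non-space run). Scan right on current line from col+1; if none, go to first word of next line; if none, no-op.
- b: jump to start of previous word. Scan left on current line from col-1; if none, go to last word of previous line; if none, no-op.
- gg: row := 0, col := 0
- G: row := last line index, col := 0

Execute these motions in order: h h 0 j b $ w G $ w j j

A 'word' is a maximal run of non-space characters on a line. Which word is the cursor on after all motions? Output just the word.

After 1 (h): row=0 col=0 char='o'
After 2 (h): row=0 col=0 char='o'
After 3 (0): row=0 col=0 char='o'
After 4 (j): row=1 col=0 char='t'
After 5 (b): row=0 col=10 char='f'
After 6 ($): row=0 col=13 char='e'
After 7 (w): row=1 col=0 char='t'
After 8 (G): row=4 col=0 char='s'
After 9 ($): row=4 col=7 char='x'
After 10 (w): row=4 col=7 char='x'
After 11 (j): row=4 col=7 char='x'
After 12 (j): row=4 col=7 char='x'

Answer: six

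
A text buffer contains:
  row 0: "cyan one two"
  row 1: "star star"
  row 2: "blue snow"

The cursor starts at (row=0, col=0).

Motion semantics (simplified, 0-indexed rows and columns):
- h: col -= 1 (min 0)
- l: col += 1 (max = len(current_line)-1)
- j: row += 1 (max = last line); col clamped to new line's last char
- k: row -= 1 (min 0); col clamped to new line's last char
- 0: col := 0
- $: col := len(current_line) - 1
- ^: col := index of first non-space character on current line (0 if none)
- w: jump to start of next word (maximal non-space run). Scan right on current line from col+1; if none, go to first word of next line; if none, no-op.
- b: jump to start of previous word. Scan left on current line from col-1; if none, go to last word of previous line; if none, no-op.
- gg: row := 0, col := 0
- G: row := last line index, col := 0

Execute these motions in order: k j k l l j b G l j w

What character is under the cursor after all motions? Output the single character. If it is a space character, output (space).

Answer: s

Derivation:
After 1 (k): row=0 col=0 char='c'
After 2 (j): row=1 col=0 char='s'
After 3 (k): row=0 col=0 char='c'
After 4 (l): row=0 col=1 char='y'
After 5 (l): row=0 col=2 char='a'
After 6 (j): row=1 col=2 char='a'
After 7 (b): row=1 col=0 char='s'
After 8 (G): row=2 col=0 char='b'
After 9 (l): row=2 col=1 char='l'
After 10 (j): row=2 col=1 char='l'
After 11 (w): row=2 col=5 char='s'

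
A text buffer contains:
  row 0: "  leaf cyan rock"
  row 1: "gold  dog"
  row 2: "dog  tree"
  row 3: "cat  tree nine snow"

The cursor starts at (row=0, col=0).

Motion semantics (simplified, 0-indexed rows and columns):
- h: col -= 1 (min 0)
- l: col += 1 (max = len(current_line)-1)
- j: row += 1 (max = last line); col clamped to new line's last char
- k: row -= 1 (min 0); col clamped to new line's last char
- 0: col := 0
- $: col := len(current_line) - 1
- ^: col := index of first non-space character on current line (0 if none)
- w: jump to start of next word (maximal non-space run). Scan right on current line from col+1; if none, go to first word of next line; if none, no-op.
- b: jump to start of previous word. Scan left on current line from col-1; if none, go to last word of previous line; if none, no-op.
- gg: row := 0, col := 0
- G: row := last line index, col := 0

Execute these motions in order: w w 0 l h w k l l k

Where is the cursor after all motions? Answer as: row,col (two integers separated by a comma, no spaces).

Answer: 0,4

Derivation:
After 1 (w): row=0 col=2 char='l'
After 2 (w): row=0 col=7 char='c'
After 3 (0): row=0 col=0 char='_'
After 4 (l): row=0 col=1 char='_'
After 5 (h): row=0 col=0 char='_'
After 6 (w): row=0 col=2 char='l'
After 7 (k): row=0 col=2 char='l'
After 8 (l): row=0 col=3 char='e'
After 9 (l): row=0 col=4 char='a'
After 10 (k): row=0 col=4 char='a'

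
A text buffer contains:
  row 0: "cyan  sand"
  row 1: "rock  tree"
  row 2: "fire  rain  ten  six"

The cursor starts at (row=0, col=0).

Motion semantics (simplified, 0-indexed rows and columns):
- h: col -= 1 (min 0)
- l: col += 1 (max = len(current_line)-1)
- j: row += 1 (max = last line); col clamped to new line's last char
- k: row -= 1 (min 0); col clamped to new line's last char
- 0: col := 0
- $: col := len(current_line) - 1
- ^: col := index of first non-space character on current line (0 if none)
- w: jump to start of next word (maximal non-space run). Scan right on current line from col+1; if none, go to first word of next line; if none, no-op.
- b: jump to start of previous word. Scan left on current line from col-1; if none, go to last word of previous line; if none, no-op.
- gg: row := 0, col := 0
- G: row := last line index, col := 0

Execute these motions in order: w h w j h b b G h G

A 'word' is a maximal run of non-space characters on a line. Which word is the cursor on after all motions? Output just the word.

Answer: fire

Derivation:
After 1 (w): row=0 col=6 char='s'
After 2 (h): row=0 col=5 char='_'
After 3 (w): row=0 col=6 char='s'
After 4 (j): row=1 col=6 char='t'
After 5 (h): row=1 col=5 char='_'
After 6 (b): row=1 col=0 char='r'
After 7 (b): row=0 col=6 char='s'
After 8 (G): row=2 col=0 char='f'
After 9 (h): row=2 col=0 char='f'
After 10 (G): row=2 col=0 char='f'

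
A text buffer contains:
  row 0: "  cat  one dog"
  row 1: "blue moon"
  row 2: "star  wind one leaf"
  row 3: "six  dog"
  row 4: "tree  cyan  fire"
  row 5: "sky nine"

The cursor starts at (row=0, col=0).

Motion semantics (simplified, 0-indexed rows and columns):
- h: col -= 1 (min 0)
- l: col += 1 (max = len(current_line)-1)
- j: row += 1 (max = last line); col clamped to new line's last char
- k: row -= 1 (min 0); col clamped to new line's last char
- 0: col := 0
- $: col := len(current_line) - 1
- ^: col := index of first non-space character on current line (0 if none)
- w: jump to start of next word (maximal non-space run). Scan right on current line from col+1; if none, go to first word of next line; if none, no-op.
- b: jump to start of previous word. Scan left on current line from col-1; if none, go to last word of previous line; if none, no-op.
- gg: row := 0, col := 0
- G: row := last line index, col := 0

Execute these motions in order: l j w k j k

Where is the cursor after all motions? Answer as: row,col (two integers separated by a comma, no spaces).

Answer: 0,5

Derivation:
After 1 (l): row=0 col=1 char='_'
After 2 (j): row=1 col=1 char='l'
After 3 (w): row=1 col=5 char='m'
After 4 (k): row=0 col=5 char='_'
After 5 (j): row=1 col=5 char='m'
After 6 (k): row=0 col=5 char='_'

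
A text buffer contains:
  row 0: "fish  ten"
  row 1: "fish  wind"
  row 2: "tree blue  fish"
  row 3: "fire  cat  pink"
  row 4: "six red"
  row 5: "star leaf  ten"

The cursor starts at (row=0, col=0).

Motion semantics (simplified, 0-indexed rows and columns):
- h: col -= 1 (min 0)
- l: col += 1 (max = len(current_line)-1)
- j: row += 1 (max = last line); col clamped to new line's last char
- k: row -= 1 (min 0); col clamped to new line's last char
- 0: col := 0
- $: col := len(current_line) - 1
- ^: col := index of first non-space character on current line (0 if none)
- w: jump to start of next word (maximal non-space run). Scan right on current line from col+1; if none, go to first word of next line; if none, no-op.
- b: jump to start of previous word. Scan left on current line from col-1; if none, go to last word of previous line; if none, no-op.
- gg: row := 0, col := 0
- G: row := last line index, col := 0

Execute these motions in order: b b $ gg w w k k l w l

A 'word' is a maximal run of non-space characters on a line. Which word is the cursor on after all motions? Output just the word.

After 1 (b): row=0 col=0 char='f'
After 2 (b): row=0 col=0 char='f'
After 3 ($): row=0 col=8 char='n'
After 4 (gg): row=0 col=0 char='f'
After 5 (w): row=0 col=6 char='t'
After 6 (w): row=1 col=0 char='f'
After 7 (k): row=0 col=0 char='f'
After 8 (k): row=0 col=0 char='f'
After 9 (l): row=0 col=1 char='i'
After 10 (w): row=0 col=6 char='t'
After 11 (l): row=0 col=7 char='e'

Answer: ten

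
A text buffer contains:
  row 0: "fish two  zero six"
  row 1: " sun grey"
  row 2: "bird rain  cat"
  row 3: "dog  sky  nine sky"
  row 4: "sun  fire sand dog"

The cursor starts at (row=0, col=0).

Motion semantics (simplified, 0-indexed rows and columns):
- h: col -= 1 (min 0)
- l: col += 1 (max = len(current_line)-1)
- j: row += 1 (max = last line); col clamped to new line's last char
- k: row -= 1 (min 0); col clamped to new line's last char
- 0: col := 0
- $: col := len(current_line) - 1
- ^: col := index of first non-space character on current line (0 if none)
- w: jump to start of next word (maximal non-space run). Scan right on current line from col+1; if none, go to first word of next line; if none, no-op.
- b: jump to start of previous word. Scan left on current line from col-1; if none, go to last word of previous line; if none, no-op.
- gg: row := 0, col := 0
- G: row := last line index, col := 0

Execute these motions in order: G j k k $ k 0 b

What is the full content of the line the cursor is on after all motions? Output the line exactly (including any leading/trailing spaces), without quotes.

After 1 (G): row=4 col=0 char='s'
After 2 (j): row=4 col=0 char='s'
After 3 (k): row=3 col=0 char='d'
After 4 (k): row=2 col=0 char='b'
After 5 ($): row=2 col=13 char='t'
After 6 (k): row=1 col=8 char='y'
After 7 (0): row=1 col=0 char='_'
After 8 (b): row=0 col=15 char='s'

Answer: fish two  zero six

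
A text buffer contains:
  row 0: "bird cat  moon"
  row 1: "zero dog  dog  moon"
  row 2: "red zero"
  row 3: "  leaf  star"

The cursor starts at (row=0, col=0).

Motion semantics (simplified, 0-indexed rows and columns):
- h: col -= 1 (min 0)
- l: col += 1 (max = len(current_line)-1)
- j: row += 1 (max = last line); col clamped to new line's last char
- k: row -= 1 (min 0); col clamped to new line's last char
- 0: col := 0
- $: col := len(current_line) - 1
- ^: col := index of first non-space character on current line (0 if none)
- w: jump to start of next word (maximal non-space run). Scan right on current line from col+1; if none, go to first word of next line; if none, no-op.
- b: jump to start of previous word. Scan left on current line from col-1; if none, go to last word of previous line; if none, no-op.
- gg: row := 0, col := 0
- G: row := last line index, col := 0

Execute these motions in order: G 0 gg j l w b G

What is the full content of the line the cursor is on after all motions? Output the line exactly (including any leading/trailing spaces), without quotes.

Answer:   leaf  star

Derivation:
After 1 (G): row=3 col=0 char='_'
After 2 (0): row=3 col=0 char='_'
After 3 (gg): row=0 col=0 char='b'
After 4 (j): row=1 col=0 char='z'
After 5 (l): row=1 col=1 char='e'
After 6 (w): row=1 col=5 char='d'
After 7 (b): row=1 col=0 char='z'
After 8 (G): row=3 col=0 char='_'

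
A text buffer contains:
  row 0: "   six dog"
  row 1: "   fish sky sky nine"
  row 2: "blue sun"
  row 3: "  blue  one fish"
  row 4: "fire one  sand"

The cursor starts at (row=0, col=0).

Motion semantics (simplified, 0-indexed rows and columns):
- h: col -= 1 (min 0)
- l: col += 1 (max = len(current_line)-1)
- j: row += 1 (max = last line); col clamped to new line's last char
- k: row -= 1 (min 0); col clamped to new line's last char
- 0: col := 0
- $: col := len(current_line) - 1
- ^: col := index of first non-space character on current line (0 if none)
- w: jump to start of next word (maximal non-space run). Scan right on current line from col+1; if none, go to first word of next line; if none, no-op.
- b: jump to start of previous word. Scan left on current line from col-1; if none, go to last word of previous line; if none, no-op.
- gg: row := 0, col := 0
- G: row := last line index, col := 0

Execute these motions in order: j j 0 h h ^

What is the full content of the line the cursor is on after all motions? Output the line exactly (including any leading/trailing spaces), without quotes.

Answer: blue sun

Derivation:
After 1 (j): row=1 col=0 char='_'
After 2 (j): row=2 col=0 char='b'
After 3 (0): row=2 col=0 char='b'
After 4 (h): row=2 col=0 char='b'
After 5 (h): row=2 col=0 char='b'
After 6 (^): row=2 col=0 char='b'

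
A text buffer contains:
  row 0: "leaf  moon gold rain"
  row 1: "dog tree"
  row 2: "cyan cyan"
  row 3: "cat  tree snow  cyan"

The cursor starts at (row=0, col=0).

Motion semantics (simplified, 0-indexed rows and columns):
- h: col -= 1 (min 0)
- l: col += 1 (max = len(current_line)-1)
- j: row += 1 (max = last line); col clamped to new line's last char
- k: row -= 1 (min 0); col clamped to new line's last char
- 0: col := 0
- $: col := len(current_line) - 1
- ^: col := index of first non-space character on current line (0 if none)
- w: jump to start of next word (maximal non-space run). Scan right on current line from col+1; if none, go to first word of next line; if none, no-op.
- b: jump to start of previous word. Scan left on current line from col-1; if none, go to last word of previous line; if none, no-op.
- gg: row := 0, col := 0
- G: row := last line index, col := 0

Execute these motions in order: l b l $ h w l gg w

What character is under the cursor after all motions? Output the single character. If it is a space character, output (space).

Answer: m

Derivation:
After 1 (l): row=0 col=1 char='e'
After 2 (b): row=0 col=0 char='l'
After 3 (l): row=0 col=1 char='e'
After 4 ($): row=0 col=19 char='n'
After 5 (h): row=0 col=18 char='i'
After 6 (w): row=1 col=0 char='d'
After 7 (l): row=1 col=1 char='o'
After 8 (gg): row=0 col=0 char='l'
After 9 (w): row=0 col=6 char='m'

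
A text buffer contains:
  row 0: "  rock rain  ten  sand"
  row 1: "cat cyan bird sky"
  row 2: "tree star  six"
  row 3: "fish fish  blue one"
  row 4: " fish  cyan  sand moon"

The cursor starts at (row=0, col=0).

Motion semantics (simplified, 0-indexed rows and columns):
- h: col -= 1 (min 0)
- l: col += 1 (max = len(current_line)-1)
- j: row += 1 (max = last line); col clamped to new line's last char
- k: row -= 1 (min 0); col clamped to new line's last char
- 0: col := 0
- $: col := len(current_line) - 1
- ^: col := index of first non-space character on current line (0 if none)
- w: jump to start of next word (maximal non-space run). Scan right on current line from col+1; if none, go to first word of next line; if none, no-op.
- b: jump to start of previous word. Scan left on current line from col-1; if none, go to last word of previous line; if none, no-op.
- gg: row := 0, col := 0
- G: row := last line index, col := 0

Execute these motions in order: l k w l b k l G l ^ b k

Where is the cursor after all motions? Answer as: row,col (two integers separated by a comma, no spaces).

Answer: 2,13

Derivation:
After 1 (l): row=0 col=1 char='_'
After 2 (k): row=0 col=1 char='_'
After 3 (w): row=0 col=2 char='r'
After 4 (l): row=0 col=3 char='o'
After 5 (b): row=0 col=2 char='r'
After 6 (k): row=0 col=2 char='r'
After 7 (l): row=0 col=3 char='o'
After 8 (G): row=4 col=0 char='_'
After 9 (l): row=4 col=1 char='f'
After 10 (^): row=4 col=1 char='f'
After 11 (b): row=3 col=16 char='o'
After 12 (k): row=2 col=13 char='x'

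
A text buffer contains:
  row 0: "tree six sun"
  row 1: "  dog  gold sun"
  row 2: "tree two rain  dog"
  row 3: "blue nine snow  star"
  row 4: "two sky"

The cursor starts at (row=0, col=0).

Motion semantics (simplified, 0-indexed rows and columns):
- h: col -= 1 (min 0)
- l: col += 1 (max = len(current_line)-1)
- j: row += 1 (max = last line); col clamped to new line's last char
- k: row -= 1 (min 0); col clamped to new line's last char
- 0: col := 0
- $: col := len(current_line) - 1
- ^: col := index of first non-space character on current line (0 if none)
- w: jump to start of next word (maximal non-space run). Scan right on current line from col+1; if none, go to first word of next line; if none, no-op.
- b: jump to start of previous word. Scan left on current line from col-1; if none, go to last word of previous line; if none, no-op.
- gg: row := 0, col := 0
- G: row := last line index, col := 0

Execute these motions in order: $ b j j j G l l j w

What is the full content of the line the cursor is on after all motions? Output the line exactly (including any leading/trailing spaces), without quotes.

Answer: two sky

Derivation:
After 1 ($): row=0 col=11 char='n'
After 2 (b): row=0 col=9 char='s'
After 3 (j): row=1 col=9 char='l'
After 4 (j): row=2 col=9 char='r'
After 5 (j): row=3 col=9 char='_'
After 6 (G): row=4 col=0 char='t'
After 7 (l): row=4 col=1 char='w'
After 8 (l): row=4 col=2 char='o'
After 9 (j): row=4 col=2 char='o'
After 10 (w): row=4 col=4 char='s'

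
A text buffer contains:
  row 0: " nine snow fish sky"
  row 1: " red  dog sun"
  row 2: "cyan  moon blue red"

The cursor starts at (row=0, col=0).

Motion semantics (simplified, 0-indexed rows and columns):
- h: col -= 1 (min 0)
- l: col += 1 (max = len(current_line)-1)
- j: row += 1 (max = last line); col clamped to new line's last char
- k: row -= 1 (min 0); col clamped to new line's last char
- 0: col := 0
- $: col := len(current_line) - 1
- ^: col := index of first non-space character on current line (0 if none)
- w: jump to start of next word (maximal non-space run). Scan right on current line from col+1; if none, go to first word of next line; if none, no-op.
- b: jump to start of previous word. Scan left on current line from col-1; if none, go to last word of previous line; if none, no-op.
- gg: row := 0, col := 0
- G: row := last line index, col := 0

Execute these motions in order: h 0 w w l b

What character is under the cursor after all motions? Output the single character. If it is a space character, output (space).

After 1 (h): row=0 col=0 char='_'
After 2 (0): row=0 col=0 char='_'
After 3 (w): row=0 col=1 char='n'
After 4 (w): row=0 col=6 char='s'
After 5 (l): row=0 col=7 char='n'
After 6 (b): row=0 col=6 char='s'

Answer: s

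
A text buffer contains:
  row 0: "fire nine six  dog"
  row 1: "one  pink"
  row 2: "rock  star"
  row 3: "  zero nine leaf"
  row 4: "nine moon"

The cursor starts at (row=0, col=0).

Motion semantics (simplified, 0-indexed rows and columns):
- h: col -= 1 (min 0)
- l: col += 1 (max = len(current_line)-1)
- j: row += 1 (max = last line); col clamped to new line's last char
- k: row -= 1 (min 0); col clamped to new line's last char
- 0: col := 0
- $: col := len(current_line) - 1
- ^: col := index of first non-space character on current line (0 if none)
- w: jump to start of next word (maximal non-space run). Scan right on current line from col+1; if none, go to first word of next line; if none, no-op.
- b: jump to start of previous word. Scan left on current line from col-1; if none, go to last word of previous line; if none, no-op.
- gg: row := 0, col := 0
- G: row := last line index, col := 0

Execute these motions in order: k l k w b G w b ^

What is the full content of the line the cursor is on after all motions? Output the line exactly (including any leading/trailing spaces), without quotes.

After 1 (k): row=0 col=0 char='f'
After 2 (l): row=0 col=1 char='i'
After 3 (k): row=0 col=1 char='i'
After 4 (w): row=0 col=5 char='n'
After 5 (b): row=0 col=0 char='f'
After 6 (G): row=4 col=0 char='n'
After 7 (w): row=4 col=5 char='m'
After 8 (b): row=4 col=0 char='n'
After 9 (^): row=4 col=0 char='n'

Answer: nine moon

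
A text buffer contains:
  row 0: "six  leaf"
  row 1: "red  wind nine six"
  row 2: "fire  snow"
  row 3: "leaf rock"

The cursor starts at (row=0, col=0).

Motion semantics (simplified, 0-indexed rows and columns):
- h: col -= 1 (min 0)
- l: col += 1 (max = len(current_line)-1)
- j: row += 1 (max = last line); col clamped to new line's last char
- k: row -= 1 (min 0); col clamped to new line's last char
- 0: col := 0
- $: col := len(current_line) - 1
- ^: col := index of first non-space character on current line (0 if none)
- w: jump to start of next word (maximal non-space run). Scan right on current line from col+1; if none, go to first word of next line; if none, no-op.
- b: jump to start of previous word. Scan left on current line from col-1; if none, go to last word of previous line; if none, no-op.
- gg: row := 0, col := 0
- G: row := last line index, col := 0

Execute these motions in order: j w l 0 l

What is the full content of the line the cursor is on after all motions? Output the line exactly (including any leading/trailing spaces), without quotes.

Answer: red  wind nine six

Derivation:
After 1 (j): row=1 col=0 char='r'
After 2 (w): row=1 col=5 char='w'
After 3 (l): row=1 col=6 char='i'
After 4 (0): row=1 col=0 char='r'
After 5 (l): row=1 col=1 char='e'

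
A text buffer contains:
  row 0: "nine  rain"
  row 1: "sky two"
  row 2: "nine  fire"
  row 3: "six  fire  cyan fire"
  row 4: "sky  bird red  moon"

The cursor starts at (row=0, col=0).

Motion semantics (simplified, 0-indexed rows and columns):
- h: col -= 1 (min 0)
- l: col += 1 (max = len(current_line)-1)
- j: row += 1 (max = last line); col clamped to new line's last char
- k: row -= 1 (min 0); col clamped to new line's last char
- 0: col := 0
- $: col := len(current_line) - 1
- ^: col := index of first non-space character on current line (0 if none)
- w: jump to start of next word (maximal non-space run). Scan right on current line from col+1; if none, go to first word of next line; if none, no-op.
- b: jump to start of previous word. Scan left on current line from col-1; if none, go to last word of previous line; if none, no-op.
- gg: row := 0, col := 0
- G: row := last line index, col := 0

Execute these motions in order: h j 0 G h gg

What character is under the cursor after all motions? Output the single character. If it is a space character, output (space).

After 1 (h): row=0 col=0 char='n'
After 2 (j): row=1 col=0 char='s'
After 3 (0): row=1 col=0 char='s'
After 4 (G): row=4 col=0 char='s'
After 5 (h): row=4 col=0 char='s'
After 6 (gg): row=0 col=0 char='n'

Answer: n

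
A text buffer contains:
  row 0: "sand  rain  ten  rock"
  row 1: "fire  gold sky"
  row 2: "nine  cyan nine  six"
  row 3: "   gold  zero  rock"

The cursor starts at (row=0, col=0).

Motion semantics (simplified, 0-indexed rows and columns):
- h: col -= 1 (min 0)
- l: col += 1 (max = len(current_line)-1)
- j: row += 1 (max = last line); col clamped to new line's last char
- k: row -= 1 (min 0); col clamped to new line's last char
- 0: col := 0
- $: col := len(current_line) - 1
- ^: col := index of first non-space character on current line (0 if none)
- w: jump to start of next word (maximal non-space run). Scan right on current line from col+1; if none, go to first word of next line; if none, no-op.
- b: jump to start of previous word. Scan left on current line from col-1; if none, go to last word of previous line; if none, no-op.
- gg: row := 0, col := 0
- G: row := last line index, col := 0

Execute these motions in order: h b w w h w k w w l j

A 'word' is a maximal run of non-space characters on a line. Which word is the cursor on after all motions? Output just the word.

After 1 (h): row=0 col=0 char='s'
After 2 (b): row=0 col=0 char='s'
After 3 (w): row=0 col=6 char='r'
After 4 (w): row=0 col=12 char='t'
After 5 (h): row=0 col=11 char='_'
After 6 (w): row=0 col=12 char='t'
After 7 (k): row=0 col=12 char='t'
After 8 (w): row=0 col=17 char='r'
After 9 (w): row=1 col=0 char='f'
After 10 (l): row=1 col=1 char='i'
After 11 (j): row=2 col=1 char='i'

Answer: nine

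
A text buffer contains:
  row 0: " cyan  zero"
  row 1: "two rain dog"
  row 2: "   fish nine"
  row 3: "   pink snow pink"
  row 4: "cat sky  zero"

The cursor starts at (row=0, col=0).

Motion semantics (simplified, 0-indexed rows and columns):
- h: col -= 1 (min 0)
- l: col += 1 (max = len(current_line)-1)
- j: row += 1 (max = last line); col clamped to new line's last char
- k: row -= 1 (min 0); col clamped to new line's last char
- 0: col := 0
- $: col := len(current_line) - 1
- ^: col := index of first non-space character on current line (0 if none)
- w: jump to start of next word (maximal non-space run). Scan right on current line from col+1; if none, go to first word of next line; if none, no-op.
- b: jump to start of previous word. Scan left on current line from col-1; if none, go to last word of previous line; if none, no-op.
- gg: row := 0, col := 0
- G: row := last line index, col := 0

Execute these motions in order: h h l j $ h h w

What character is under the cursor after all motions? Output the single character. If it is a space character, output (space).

After 1 (h): row=0 col=0 char='_'
After 2 (h): row=0 col=0 char='_'
After 3 (l): row=0 col=1 char='c'
After 4 (j): row=1 col=1 char='w'
After 5 ($): row=1 col=11 char='g'
After 6 (h): row=1 col=10 char='o'
After 7 (h): row=1 col=9 char='d'
After 8 (w): row=2 col=3 char='f'

Answer: f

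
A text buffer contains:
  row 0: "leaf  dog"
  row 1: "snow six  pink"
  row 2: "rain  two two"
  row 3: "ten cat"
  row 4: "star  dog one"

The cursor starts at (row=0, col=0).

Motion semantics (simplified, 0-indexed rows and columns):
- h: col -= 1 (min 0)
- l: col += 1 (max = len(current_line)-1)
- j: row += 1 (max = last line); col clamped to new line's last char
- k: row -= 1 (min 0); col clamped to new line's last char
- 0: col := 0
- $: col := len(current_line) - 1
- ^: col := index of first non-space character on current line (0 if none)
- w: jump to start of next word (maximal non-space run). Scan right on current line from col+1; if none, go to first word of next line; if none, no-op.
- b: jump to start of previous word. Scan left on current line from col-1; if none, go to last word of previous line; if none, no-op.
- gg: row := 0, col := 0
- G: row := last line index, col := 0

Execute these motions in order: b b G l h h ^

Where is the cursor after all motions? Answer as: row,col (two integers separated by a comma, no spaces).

After 1 (b): row=0 col=0 char='l'
After 2 (b): row=0 col=0 char='l'
After 3 (G): row=4 col=0 char='s'
After 4 (l): row=4 col=1 char='t'
After 5 (h): row=4 col=0 char='s'
After 6 (h): row=4 col=0 char='s'
After 7 (^): row=4 col=0 char='s'

Answer: 4,0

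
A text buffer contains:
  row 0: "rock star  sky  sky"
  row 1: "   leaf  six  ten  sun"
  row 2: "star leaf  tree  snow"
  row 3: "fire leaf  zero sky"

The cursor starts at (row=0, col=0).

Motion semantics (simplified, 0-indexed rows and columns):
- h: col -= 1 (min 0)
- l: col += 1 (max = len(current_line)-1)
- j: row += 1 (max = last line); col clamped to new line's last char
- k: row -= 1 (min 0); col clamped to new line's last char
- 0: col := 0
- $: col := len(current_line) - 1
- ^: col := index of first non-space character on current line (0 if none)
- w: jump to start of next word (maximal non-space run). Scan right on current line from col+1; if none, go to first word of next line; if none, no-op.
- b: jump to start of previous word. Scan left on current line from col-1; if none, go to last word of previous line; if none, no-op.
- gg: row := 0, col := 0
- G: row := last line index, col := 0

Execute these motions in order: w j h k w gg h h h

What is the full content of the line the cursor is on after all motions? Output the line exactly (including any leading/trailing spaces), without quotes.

After 1 (w): row=0 col=5 char='s'
After 2 (j): row=1 col=5 char='a'
After 3 (h): row=1 col=4 char='e'
After 4 (k): row=0 col=4 char='_'
After 5 (w): row=0 col=5 char='s'
After 6 (gg): row=0 col=0 char='r'
After 7 (h): row=0 col=0 char='r'
After 8 (h): row=0 col=0 char='r'
After 9 (h): row=0 col=0 char='r'

Answer: rock star  sky  sky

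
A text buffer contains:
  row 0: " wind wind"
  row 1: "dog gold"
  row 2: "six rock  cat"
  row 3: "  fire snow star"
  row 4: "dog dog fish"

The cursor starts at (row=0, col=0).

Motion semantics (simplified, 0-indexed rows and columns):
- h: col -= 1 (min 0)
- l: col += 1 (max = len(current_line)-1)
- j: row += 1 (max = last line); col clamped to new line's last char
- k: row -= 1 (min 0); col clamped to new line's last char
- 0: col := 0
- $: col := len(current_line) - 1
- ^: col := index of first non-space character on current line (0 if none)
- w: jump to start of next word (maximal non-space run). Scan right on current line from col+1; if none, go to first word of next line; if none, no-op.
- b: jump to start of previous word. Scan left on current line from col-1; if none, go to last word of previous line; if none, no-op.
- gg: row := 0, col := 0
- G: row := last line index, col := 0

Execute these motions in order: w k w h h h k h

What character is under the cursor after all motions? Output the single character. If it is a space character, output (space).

Answer: i

Derivation:
After 1 (w): row=0 col=1 char='w'
After 2 (k): row=0 col=1 char='w'
After 3 (w): row=0 col=6 char='w'
After 4 (h): row=0 col=5 char='_'
After 5 (h): row=0 col=4 char='d'
After 6 (h): row=0 col=3 char='n'
After 7 (k): row=0 col=3 char='n'
After 8 (h): row=0 col=2 char='i'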